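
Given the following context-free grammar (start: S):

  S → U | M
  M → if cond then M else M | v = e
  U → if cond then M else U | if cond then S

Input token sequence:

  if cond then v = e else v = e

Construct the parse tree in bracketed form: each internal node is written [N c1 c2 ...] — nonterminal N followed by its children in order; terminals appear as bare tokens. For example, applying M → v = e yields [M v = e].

S
M
if cond then M else M
if cond then v = e else M
if cond then v = e else v = e

[S [M if cond then [M v = e] else [M v = e]]]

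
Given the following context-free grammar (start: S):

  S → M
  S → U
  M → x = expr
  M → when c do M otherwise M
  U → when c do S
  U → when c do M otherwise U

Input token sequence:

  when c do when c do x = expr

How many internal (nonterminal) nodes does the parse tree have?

[S [U when c do [S [U when c do [S [M x = expr]]]]]]

6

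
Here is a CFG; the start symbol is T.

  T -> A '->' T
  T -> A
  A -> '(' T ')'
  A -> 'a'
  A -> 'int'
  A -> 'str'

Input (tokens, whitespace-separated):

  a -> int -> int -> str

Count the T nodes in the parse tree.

[T [A a] -> [T [A int] -> [T [A int] -> [T [A str]]]]]

4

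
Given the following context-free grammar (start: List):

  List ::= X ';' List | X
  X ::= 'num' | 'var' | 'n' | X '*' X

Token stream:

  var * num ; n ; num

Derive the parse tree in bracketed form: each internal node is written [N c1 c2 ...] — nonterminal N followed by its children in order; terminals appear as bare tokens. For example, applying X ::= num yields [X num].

List
X ; List
X * X ; List
var * X ; List
var * num ; List
var * num ; X ; List
var * num ; n ; List
var * num ; n ; X
var * num ; n ; num

[List [X [X var] * [X num]] ; [List [X n] ; [List [X num]]]]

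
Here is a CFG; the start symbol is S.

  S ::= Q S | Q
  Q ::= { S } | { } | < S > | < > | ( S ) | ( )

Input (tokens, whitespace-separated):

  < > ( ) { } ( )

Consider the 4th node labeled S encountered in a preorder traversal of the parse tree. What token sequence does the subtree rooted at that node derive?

[S [Q < >] [S [Q ( )] [S [Q { }] [S [Q ( )]]]]]

( )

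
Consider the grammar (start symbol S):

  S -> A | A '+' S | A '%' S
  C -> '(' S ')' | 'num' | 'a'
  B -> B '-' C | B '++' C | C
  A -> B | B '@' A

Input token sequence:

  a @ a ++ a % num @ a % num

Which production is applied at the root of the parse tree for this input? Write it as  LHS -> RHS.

S -> A '%' S

[S [A [B [C a]] @ [A [B [B [C a]] ++ [C a]]]] % [S [A [B [C num]] @ [A [B [C a]]]] % [S [A [B [C num]]]]]]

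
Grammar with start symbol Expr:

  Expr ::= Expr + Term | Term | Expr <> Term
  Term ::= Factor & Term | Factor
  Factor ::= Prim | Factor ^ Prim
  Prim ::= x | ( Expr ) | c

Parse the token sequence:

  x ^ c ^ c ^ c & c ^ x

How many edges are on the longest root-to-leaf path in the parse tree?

7

[Expr [Term [Factor [Factor [Factor [Factor [Prim x]] ^ [Prim c]] ^ [Prim c]] ^ [Prim c]] & [Term [Factor [Factor [Prim c]] ^ [Prim x]]]]]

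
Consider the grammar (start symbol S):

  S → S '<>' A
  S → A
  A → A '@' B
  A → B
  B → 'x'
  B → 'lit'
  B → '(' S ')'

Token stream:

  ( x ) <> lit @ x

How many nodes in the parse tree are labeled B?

[S [S [A [B ( [S [A [B x]]] )]]] <> [A [A [B lit]] @ [B x]]]

4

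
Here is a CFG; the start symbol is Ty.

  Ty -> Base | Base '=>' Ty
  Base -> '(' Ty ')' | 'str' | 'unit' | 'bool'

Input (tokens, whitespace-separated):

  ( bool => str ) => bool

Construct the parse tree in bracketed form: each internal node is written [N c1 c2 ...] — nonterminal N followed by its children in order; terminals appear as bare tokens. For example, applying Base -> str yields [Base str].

[Ty [Base ( [Ty [Base bool] => [Ty [Base str]]] )] => [Ty [Base bool]]]

Ty
Base => Ty
( Ty ) => Ty
( Base => Ty ) => Ty
( bool => Ty ) => Ty
( bool => Base ) => Ty
( bool => str ) => Ty
( bool => str ) => Base
( bool => str ) => bool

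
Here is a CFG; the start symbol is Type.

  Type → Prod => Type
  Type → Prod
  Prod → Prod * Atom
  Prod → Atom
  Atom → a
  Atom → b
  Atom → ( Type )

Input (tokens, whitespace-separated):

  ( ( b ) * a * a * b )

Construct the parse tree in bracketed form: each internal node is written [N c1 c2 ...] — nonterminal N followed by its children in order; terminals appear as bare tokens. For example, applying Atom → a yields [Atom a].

[Type [Prod [Atom ( [Type [Prod [Prod [Prod [Prod [Atom ( [Type [Prod [Atom b]]] )]] * [Atom a]] * [Atom a]] * [Atom b]]] )]]]

Type
Prod
Atom
( Type )
( Prod )
( Prod * Atom )
( Prod * Atom * Atom )
( Prod * Atom * Atom * Atom )
( Atom * Atom * Atom * Atom )
( ( Type ) * Atom * Atom * Atom )
( ( Prod ) * Atom * Atom * Atom )
( ( Atom ) * Atom * Atom * Atom )
( ( b ) * Atom * Atom * Atom )
( ( b ) * a * Atom * Atom )
( ( b ) * a * a * Atom )
( ( b ) * a * a * b )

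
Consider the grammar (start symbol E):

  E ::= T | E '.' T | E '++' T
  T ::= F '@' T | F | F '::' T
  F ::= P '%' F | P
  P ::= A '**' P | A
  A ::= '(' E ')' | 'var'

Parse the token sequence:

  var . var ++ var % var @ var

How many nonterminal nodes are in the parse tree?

[E [E [E [T [F [P [A var]]]]] . [T [F [P [A var]]]]] ++ [T [F [P [A var]] % [F [P [A var]]]] @ [T [F [P [A var]]]]]]

22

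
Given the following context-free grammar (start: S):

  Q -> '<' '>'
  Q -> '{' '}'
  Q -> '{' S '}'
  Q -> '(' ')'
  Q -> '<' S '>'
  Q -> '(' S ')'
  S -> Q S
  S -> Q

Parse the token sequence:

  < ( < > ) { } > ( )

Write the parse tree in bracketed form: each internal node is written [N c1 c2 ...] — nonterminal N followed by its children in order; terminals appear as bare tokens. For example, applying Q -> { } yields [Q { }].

[S [Q < [S [Q ( [S [Q < >]] )] [S [Q { }]]] >] [S [Q ( )]]]

S
Q S
< S > S
< Q S > S
< ( S ) S > S
< ( Q ) S > S
< ( < > ) S > S
< ( < > ) Q > S
< ( < > ) { } > S
< ( < > ) { } > Q
< ( < > ) { } > ( )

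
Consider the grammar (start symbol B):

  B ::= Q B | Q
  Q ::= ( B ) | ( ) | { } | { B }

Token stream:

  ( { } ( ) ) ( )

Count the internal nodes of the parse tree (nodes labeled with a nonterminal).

8

[B [Q ( [B [Q { }] [B [Q ( )]]] )] [B [Q ( )]]]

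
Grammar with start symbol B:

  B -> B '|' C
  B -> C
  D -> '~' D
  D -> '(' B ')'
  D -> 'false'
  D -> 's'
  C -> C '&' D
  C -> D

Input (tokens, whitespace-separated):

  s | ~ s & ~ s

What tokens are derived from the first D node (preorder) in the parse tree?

[B [B [C [D s]]] | [C [C [D ~ [D s]]] & [D ~ [D s]]]]

s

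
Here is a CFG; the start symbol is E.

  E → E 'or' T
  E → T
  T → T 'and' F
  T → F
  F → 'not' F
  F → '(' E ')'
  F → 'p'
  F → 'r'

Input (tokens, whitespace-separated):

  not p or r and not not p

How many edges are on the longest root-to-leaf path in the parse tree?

[E [E [T [F not [F p]]]] or [T [T [F r]] and [F not [F not [F p]]]]]

5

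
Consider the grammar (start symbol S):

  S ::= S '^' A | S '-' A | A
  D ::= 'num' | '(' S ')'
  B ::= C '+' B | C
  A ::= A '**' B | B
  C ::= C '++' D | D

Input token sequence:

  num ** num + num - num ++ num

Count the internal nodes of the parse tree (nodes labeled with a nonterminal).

19

[S [S [A [A [B [C [D num]]]] ** [B [C [D num]] + [B [C [D num]]]]]] - [A [B [C [C [D num]] ++ [D num]]]]]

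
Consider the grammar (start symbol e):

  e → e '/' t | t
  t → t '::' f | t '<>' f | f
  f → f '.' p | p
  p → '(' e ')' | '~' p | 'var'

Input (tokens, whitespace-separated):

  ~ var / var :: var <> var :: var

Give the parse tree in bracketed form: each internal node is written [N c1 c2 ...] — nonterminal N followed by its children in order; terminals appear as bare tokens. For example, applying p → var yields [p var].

[e [e [t [f [p ~ [p var]]]]] / [t [t [t [t [f [p var]]] :: [f [p var]]] <> [f [p var]]] :: [f [p var]]]]

e
e / t
t / t
f / t
p / t
~ p / t
~ var / t
~ var / t :: f
~ var / t <> f :: f
~ var / t :: f <> f :: f
~ var / f :: f <> f :: f
~ var / p :: f <> f :: f
~ var / var :: f <> f :: f
~ var / var :: p <> f :: f
~ var / var :: var <> f :: f
~ var / var :: var <> p :: f
~ var / var :: var <> var :: f
~ var / var :: var <> var :: p
~ var / var :: var <> var :: var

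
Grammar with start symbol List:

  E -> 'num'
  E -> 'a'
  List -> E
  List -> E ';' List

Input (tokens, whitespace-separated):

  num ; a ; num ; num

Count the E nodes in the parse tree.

[List [E num] ; [List [E a] ; [List [E num] ; [List [E num]]]]]

4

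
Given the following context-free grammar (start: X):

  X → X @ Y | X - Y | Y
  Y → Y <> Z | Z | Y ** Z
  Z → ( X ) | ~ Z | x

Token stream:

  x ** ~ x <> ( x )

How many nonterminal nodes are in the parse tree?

11

[X [Y [Y [Y [Z x]] ** [Z ~ [Z x]]] <> [Z ( [X [Y [Z x]]] )]]]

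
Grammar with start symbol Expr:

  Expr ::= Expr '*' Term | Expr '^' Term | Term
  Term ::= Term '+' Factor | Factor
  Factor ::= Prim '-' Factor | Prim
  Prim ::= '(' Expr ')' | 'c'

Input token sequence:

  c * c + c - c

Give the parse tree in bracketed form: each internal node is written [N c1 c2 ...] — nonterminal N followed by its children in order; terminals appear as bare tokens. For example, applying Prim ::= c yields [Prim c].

Expr
Expr * Term
Term * Term
Factor * Term
Prim * Term
c * Term
c * Term + Factor
c * Factor + Factor
c * Prim + Factor
c * c + Factor
c * c + Prim - Factor
c * c + c - Factor
c * c + c - Prim
c * c + c - c

[Expr [Expr [Term [Factor [Prim c]]]] * [Term [Term [Factor [Prim c]]] + [Factor [Prim c] - [Factor [Prim c]]]]]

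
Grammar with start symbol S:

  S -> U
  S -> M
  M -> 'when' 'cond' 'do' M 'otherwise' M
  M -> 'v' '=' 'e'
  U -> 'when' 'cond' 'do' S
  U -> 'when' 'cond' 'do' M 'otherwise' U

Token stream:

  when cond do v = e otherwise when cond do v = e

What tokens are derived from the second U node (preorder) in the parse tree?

[S [U when cond do [M v = e] otherwise [U when cond do [S [M v = e]]]]]

when cond do v = e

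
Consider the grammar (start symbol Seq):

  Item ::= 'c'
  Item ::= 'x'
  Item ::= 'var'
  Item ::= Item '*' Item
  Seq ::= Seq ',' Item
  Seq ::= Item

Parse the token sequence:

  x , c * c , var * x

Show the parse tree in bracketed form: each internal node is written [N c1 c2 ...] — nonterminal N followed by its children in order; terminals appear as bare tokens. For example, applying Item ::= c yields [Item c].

Seq
Seq , Item
Seq , Item , Item
Item , Item , Item
x , Item , Item
x , Item * Item , Item
x , c * Item , Item
x , c * c , Item
x , c * c , Item * Item
x , c * c , var * Item
x , c * c , var * x

[Seq [Seq [Seq [Item x]] , [Item [Item c] * [Item c]]] , [Item [Item var] * [Item x]]]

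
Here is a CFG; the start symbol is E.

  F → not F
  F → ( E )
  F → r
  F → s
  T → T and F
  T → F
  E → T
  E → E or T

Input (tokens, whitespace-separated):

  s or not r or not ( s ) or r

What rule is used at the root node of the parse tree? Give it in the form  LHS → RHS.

[E [E [E [E [T [F s]]] or [T [F not [F r]]]] or [T [F not [F ( [E [T [F s]]] )]]]] or [T [F r]]]

E → E or T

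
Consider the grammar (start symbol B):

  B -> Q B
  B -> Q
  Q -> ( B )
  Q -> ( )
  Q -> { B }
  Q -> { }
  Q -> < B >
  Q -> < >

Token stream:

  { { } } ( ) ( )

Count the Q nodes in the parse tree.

[B [Q { [B [Q { }]] }] [B [Q ( )] [B [Q ( )]]]]

4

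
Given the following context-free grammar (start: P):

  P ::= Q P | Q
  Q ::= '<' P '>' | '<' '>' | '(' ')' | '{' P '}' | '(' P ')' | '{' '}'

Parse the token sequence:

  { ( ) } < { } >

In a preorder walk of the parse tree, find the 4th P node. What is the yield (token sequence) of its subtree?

[P [Q { [P [Q ( )]] }] [P [Q < [P [Q { }]] >]]]

{ }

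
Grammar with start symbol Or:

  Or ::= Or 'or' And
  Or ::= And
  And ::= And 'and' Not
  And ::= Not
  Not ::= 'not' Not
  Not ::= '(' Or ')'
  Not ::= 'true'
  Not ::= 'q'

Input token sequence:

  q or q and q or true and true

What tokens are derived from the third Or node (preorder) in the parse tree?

[Or [Or [Or [And [Not q]]] or [And [And [Not q]] and [Not q]]] or [And [And [Not true]] and [Not true]]]

q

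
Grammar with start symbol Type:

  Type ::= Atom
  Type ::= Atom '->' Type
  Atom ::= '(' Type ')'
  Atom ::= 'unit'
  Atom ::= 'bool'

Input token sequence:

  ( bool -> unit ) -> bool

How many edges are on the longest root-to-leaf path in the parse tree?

5

[Type [Atom ( [Type [Atom bool] -> [Type [Atom unit]]] )] -> [Type [Atom bool]]]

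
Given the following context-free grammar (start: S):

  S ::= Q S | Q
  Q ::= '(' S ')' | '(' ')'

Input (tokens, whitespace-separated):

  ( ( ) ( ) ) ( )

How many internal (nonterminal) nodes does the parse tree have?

[S [Q ( [S [Q ( )] [S [Q ( )]]] )] [S [Q ( )]]]

8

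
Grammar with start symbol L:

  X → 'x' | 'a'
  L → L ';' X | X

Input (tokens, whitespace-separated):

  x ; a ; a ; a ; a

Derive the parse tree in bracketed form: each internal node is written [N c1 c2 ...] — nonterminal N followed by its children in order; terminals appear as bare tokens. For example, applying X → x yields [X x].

[L [L [L [L [L [X x]] ; [X a]] ; [X a]] ; [X a]] ; [X a]]

L
L ; X
L ; X ; X
L ; X ; X ; X
L ; X ; X ; X ; X
X ; X ; X ; X ; X
x ; X ; X ; X ; X
x ; a ; X ; X ; X
x ; a ; a ; X ; X
x ; a ; a ; a ; X
x ; a ; a ; a ; a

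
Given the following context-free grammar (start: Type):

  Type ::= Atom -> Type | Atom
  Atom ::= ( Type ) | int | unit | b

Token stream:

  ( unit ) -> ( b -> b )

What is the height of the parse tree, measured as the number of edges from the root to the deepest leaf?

6

[Type [Atom ( [Type [Atom unit]] )] -> [Type [Atom ( [Type [Atom b] -> [Type [Atom b]]] )]]]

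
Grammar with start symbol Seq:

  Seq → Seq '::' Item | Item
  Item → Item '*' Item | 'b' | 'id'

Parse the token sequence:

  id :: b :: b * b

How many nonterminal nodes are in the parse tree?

8

[Seq [Seq [Seq [Item id]] :: [Item b]] :: [Item [Item b] * [Item b]]]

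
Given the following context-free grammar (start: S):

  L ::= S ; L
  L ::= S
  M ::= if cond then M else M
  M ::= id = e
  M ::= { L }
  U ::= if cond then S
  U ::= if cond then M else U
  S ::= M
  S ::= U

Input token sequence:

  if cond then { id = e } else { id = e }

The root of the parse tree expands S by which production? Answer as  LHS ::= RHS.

S ::= M

[S [M if cond then [M { [L [S [M id = e]]] }] else [M { [L [S [M id = e]]] }]]]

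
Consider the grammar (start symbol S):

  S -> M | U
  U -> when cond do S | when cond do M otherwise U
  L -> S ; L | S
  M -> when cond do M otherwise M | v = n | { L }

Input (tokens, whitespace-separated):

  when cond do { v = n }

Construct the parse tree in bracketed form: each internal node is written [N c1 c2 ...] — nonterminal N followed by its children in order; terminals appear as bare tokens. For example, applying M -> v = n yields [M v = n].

S
U
when cond do S
when cond do M
when cond do { L }
when cond do { S }
when cond do { M }
when cond do { v = n }

[S [U when cond do [S [M { [L [S [M v = n]]] }]]]]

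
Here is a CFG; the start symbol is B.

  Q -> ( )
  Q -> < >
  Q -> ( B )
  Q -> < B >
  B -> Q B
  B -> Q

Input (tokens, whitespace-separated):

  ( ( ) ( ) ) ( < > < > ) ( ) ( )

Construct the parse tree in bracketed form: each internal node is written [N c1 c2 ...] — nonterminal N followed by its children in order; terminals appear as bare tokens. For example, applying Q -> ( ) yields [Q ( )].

[B [Q ( [B [Q ( )] [B [Q ( )]]] )] [B [Q ( [B [Q < >] [B [Q < >]]] )] [B [Q ( )] [B [Q ( )]]]]]

B
Q B
( B ) B
( Q B ) B
( ( ) B ) B
( ( ) Q ) B
( ( ) ( ) ) B
( ( ) ( ) ) Q B
( ( ) ( ) ) ( B ) B
( ( ) ( ) ) ( Q B ) B
( ( ) ( ) ) ( < > B ) B
( ( ) ( ) ) ( < > Q ) B
( ( ) ( ) ) ( < > < > ) B
( ( ) ( ) ) ( < > < > ) Q B
( ( ) ( ) ) ( < > < > ) ( ) B
( ( ) ( ) ) ( < > < > ) ( ) Q
( ( ) ( ) ) ( < > < > ) ( ) ( )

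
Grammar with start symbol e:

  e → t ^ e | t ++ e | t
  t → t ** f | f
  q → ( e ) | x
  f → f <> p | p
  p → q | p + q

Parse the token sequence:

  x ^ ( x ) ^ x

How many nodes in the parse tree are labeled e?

4

[e [t [f [p [q x]]]] ^ [e [t [f [p [q ( [e [t [f [p [q x]]]]] )]]]] ^ [e [t [f [p [q x]]]]]]]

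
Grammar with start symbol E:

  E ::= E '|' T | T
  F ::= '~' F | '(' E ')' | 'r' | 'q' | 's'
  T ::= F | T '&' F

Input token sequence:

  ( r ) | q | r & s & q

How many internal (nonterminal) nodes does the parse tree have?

16

[E [E [E [T [F ( [E [T [F r]]] )]]] | [T [F q]]] | [T [T [T [F r]] & [F s]] & [F q]]]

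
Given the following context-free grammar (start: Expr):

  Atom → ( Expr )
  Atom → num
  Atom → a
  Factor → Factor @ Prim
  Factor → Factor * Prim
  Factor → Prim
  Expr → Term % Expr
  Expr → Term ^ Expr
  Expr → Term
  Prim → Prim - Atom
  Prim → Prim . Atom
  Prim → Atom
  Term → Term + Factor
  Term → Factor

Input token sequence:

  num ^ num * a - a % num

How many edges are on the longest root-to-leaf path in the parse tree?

[Expr [Term [Factor [Prim [Atom num]]]] ^ [Expr [Term [Factor [Factor [Prim [Atom num]]] * [Prim [Prim [Atom a]] - [Atom a]]]] % [Expr [Term [Factor [Prim [Atom num]]]]]]]

7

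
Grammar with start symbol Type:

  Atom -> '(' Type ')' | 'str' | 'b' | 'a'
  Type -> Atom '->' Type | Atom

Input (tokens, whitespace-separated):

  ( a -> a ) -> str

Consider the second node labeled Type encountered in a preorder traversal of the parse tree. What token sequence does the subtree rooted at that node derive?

a -> a

[Type [Atom ( [Type [Atom a] -> [Type [Atom a]]] )] -> [Type [Atom str]]]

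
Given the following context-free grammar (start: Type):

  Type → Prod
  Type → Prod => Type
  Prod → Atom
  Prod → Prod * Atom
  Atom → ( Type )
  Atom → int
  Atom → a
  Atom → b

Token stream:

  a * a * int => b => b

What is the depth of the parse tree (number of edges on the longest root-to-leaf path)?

[Type [Prod [Prod [Prod [Atom a]] * [Atom a]] * [Atom int]] => [Type [Prod [Atom b]] => [Type [Prod [Atom b]]]]]

5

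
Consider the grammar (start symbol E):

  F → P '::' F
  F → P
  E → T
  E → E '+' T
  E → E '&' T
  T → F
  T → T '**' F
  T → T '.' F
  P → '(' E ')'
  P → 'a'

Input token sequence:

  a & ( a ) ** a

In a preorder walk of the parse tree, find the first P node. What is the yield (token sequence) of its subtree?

[E [E [T [F [P a]]]] & [T [T [F [P ( [E [T [F [P a]]]] )]]] ** [F [P a]]]]

a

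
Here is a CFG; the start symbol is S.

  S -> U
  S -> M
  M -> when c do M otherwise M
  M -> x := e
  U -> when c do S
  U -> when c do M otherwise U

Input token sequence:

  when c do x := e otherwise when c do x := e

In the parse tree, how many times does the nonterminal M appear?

2

[S [U when c do [M x := e] otherwise [U when c do [S [M x := e]]]]]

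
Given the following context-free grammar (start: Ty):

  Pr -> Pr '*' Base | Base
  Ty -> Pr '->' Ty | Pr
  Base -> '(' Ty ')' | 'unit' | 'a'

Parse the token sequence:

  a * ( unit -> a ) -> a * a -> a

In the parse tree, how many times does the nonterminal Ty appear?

5

[Ty [Pr [Pr [Base a]] * [Base ( [Ty [Pr [Base unit]] -> [Ty [Pr [Base a]]]] )]] -> [Ty [Pr [Pr [Base a]] * [Base a]] -> [Ty [Pr [Base a]]]]]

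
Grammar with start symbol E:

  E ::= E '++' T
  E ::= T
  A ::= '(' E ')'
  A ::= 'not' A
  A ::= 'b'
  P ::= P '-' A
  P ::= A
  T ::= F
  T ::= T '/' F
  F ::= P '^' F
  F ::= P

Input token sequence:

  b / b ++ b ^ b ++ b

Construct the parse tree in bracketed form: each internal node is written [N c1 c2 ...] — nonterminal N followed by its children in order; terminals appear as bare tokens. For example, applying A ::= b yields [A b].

E
E ++ T
E ++ T ++ T
T ++ T ++ T
T / F ++ T ++ T
F / F ++ T ++ T
P / F ++ T ++ T
A / F ++ T ++ T
b / F ++ T ++ T
b / P ++ T ++ T
b / A ++ T ++ T
b / b ++ T ++ T
b / b ++ F ++ T
b / b ++ P ^ F ++ T
b / b ++ A ^ F ++ T
b / b ++ b ^ F ++ T
b / b ++ b ^ P ++ T
b / b ++ b ^ A ++ T
b / b ++ b ^ b ++ T
b / b ++ b ^ b ++ F
b / b ++ b ^ b ++ P
b / b ++ b ^ b ++ A
b / b ++ b ^ b ++ b

[E [E [E [T [T [F [P [A b]]]] / [F [P [A b]]]]] ++ [T [F [P [A b]] ^ [F [P [A b]]]]]] ++ [T [F [P [A b]]]]]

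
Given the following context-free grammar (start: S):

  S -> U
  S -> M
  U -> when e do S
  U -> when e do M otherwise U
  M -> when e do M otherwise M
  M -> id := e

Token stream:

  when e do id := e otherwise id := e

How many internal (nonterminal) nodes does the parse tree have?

4

[S [M when e do [M id := e] otherwise [M id := e]]]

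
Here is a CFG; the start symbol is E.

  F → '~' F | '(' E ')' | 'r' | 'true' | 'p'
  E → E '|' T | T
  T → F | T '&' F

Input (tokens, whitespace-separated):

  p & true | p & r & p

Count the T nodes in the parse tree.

5

[E [E [T [T [F p]] & [F true]]] | [T [T [T [F p]] & [F r]] & [F p]]]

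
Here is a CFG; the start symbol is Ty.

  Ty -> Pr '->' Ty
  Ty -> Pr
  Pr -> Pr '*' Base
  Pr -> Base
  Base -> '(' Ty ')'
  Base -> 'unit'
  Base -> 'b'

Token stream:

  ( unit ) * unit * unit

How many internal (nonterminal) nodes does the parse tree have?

10

[Ty [Pr [Pr [Pr [Base ( [Ty [Pr [Base unit]]] )]] * [Base unit]] * [Base unit]]]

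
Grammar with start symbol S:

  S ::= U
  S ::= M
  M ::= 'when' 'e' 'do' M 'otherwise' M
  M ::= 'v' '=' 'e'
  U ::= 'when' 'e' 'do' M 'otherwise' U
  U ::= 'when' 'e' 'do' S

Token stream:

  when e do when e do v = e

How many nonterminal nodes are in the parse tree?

6

[S [U when e do [S [U when e do [S [M v = e]]]]]]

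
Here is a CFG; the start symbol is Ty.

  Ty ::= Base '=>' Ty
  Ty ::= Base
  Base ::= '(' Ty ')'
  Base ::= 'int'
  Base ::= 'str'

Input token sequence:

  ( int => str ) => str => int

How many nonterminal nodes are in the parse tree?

10

[Ty [Base ( [Ty [Base int] => [Ty [Base str]]] )] => [Ty [Base str] => [Ty [Base int]]]]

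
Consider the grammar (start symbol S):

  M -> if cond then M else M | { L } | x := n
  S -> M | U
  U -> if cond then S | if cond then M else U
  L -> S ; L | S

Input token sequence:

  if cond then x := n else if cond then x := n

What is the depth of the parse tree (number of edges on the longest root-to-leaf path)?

[S [U if cond then [M x := n] else [U if cond then [S [M x := n]]]]]

5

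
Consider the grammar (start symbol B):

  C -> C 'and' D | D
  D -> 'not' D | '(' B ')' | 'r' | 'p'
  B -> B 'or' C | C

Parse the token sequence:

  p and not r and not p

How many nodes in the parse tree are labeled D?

[B [C [C [C [D p]] and [D not [D r]]] and [D not [D p]]]]

5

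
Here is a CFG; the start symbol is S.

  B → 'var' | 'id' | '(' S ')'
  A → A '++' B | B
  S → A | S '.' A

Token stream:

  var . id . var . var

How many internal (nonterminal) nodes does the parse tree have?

[S [S [S [S [A [B var]]] . [A [B id]]] . [A [B var]]] . [A [B var]]]

12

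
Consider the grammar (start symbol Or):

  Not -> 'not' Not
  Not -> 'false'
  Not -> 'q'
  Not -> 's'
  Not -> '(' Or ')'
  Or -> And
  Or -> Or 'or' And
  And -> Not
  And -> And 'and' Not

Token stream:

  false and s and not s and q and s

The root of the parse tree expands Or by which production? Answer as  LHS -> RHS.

Or -> And

[Or [And [And [And [And [And [Not false]] and [Not s]] and [Not not [Not s]]] and [Not q]] and [Not s]]]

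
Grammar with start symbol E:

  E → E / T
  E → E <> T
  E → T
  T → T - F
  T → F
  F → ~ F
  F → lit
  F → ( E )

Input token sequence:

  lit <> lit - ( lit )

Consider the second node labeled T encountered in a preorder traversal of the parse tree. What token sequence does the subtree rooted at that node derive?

lit - ( lit )

[E [E [T [F lit]]] <> [T [T [F lit]] - [F ( [E [T [F lit]]] )]]]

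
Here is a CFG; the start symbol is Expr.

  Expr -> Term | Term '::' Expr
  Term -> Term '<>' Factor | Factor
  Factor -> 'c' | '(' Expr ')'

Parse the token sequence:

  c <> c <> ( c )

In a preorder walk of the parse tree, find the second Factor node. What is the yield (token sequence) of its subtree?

c

[Expr [Term [Term [Term [Factor c]] <> [Factor c]] <> [Factor ( [Expr [Term [Factor c]]] )]]]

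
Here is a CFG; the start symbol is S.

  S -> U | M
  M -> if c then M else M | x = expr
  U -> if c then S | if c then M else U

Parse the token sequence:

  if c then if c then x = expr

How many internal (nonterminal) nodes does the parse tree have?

6

[S [U if c then [S [U if c then [S [M x = expr]]]]]]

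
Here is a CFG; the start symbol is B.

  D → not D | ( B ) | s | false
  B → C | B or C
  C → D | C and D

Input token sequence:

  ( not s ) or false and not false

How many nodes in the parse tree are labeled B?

3

[B [B [C [D ( [B [C [D not [D s]]]] )]]] or [C [C [D false]] and [D not [D false]]]]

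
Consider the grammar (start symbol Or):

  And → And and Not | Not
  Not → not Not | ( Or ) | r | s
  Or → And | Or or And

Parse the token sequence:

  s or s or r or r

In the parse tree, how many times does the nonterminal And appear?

4

[Or [Or [Or [Or [And [Not s]]] or [And [Not s]]] or [And [Not r]]] or [And [Not r]]]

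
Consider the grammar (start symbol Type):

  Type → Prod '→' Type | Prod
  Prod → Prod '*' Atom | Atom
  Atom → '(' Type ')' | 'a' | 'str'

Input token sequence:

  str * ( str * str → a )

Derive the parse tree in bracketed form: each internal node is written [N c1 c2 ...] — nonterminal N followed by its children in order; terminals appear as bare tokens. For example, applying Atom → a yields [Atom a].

[Type [Prod [Prod [Atom str]] * [Atom ( [Type [Prod [Prod [Atom str]] * [Atom str]] → [Type [Prod [Atom a]]]] )]]]

Type
Prod
Prod * Atom
Atom * Atom
str * Atom
str * ( Type )
str * ( Prod → Type )
str * ( Prod * Atom → Type )
str * ( Atom * Atom → Type )
str * ( str * Atom → Type )
str * ( str * str → Type )
str * ( str * str → Prod )
str * ( str * str → Atom )
str * ( str * str → a )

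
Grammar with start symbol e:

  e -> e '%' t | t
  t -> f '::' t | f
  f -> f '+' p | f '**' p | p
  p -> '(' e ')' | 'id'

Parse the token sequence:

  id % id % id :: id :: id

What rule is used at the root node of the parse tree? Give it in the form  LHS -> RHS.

e -> e '%' t

[e [e [e [t [f [p id]]]] % [t [f [p id]]]] % [t [f [p id]] :: [t [f [p id]] :: [t [f [p id]]]]]]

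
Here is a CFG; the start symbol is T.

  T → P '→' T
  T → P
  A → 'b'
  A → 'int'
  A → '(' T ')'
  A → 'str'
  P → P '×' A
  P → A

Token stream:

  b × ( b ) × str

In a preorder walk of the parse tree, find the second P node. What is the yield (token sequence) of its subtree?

b × ( b )

[T [P [P [P [A b]] × [A ( [T [P [A b]]] )]] × [A str]]]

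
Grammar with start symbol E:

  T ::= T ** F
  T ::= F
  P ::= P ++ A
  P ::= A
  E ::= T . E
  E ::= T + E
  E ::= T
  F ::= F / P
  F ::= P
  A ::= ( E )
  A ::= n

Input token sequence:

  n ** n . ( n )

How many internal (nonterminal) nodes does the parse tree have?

[E [T [T [F [P [A n]]]] ** [F [P [A n]]]] . [E [T [F [P [A ( [E [T [F [P [A n]]]]] )]]]]]]

19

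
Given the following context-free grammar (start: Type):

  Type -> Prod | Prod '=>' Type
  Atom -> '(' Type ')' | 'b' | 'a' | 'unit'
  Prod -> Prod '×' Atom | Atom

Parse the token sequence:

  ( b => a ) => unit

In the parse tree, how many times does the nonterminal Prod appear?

4

[Type [Prod [Atom ( [Type [Prod [Atom b]] => [Type [Prod [Atom a]]]] )]] => [Type [Prod [Atom unit]]]]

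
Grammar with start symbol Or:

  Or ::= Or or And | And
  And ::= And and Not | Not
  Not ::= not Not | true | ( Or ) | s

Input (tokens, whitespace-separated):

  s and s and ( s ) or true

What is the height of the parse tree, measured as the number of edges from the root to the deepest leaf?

7

[Or [Or [And [And [And [Not s]] and [Not s]] and [Not ( [Or [And [Not s]]] )]]] or [And [Not true]]]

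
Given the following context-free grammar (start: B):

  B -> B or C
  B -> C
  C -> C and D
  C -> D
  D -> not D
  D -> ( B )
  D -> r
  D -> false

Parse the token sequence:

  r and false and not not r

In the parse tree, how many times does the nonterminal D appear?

[B [C [C [C [D r]] and [D false]] and [D not [D not [D r]]]]]

5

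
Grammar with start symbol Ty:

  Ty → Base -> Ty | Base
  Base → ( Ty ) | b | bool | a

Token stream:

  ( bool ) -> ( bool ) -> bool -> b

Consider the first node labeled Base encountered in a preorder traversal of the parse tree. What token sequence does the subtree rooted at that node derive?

[Ty [Base ( [Ty [Base bool]] )] -> [Ty [Base ( [Ty [Base bool]] )] -> [Ty [Base bool] -> [Ty [Base b]]]]]

( bool )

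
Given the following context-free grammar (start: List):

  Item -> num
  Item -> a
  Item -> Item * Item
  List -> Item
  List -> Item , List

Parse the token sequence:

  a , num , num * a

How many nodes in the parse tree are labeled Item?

[List [Item a] , [List [Item num] , [List [Item [Item num] * [Item a]]]]]

5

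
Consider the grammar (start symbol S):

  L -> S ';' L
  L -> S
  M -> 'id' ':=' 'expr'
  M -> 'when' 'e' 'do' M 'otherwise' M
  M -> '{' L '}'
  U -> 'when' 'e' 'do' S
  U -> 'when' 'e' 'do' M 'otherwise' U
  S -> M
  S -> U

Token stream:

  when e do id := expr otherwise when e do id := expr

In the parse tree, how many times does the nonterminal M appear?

2

[S [U when e do [M id := expr] otherwise [U when e do [S [M id := expr]]]]]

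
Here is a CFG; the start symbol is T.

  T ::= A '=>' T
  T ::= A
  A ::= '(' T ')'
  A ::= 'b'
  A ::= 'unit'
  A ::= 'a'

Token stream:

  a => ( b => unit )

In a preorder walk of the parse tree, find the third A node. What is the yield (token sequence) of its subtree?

[T [A a] => [T [A ( [T [A b] => [T [A unit]]] )]]]

b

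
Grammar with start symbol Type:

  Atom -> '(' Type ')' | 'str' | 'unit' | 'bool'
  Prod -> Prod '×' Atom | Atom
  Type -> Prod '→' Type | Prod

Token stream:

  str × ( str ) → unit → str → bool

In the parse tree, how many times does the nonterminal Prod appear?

[Type [Prod [Prod [Atom str]] × [Atom ( [Type [Prod [Atom str]]] )]] → [Type [Prod [Atom unit]] → [Type [Prod [Atom str]] → [Type [Prod [Atom bool]]]]]]

6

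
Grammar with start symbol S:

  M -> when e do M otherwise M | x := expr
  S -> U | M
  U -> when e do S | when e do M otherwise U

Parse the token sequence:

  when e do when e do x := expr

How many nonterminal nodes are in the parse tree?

[S [U when e do [S [U when e do [S [M x := expr]]]]]]

6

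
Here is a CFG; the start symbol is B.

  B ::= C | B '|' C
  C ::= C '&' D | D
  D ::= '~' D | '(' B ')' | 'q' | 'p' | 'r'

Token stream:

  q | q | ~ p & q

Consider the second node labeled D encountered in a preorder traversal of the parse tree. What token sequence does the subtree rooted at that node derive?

[B [B [B [C [D q]]] | [C [D q]]] | [C [C [D ~ [D p]]] & [D q]]]

q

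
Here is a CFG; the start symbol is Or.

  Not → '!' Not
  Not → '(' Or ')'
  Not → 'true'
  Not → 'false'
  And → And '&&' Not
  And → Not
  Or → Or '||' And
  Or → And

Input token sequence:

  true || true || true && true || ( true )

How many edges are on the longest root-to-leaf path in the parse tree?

[Or [Or [Or [Or [And [Not true]]] || [And [Not true]]] || [And [And [Not true]] && [Not true]]] || [And [Not ( [Or [And [Not true]]] )]]]

6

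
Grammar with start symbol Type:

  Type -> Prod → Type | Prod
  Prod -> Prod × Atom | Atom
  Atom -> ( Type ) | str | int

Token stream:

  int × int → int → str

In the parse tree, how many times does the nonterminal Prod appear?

4

[Type [Prod [Prod [Atom int]] × [Atom int]] → [Type [Prod [Atom int]] → [Type [Prod [Atom str]]]]]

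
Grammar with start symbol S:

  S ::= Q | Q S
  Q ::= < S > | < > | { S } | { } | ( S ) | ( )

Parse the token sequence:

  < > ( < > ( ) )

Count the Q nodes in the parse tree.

4

[S [Q < >] [S [Q ( [S [Q < >] [S [Q ( )]]] )]]]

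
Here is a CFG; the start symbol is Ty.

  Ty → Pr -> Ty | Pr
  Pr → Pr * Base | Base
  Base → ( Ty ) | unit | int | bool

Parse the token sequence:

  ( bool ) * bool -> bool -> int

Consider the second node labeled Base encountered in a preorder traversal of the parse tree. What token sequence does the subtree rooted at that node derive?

bool

[Ty [Pr [Pr [Base ( [Ty [Pr [Base bool]]] )]] * [Base bool]] -> [Ty [Pr [Base bool]] -> [Ty [Pr [Base int]]]]]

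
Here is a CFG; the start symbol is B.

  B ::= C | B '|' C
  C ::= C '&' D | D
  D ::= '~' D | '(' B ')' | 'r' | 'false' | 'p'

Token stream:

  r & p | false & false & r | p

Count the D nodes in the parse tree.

6

[B [B [B [C [C [D r]] & [D p]]] | [C [C [C [D false]] & [D false]] & [D r]]] | [C [D p]]]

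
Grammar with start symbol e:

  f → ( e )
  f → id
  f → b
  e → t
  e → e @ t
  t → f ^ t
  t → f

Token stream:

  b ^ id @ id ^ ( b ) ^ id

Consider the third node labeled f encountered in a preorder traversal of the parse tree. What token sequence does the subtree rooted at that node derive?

id

[e [e [t [f b] ^ [t [f id]]]] @ [t [f id] ^ [t [f ( [e [t [f b]]] )] ^ [t [f id]]]]]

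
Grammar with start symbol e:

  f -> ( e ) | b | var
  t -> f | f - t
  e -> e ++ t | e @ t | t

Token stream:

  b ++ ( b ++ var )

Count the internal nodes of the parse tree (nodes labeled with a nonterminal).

[e [e [t [f b]]] ++ [t [f ( [e [e [t [f b]]] ++ [t [f var]]] )]]]

12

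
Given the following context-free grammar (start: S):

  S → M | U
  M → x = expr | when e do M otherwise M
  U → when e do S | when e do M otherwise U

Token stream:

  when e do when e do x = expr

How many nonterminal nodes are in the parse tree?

6

[S [U when e do [S [U when e do [S [M x = expr]]]]]]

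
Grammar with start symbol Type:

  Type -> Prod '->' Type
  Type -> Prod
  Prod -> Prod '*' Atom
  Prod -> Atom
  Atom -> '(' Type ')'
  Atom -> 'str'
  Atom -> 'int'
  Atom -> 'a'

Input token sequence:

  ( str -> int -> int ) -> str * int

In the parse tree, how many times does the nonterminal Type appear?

5

[Type [Prod [Atom ( [Type [Prod [Atom str]] -> [Type [Prod [Atom int]] -> [Type [Prod [Atom int]]]]] )]] -> [Type [Prod [Prod [Atom str]] * [Atom int]]]]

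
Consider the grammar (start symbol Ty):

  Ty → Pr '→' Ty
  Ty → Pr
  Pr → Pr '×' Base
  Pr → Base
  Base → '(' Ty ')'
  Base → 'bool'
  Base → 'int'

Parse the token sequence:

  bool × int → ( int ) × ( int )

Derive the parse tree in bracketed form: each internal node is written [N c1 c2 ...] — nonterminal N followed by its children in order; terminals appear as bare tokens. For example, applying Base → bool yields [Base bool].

Ty
Pr → Ty
Pr × Base → Ty
Base × Base → Ty
bool × Base → Ty
bool × int → Ty
bool × int → Pr
bool × int → Pr × Base
bool × int → Base × Base
bool × int → ( Ty ) × Base
bool × int → ( Pr ) × Base
bool × int → ( Base ) × Base
bool × int → ( int ) × Base
bool × int → ( int ) × ( Ty )
bool × int → ( int ) × ( Pr )
bool × int → ( int ) × ( Base )
bool × int → ( int ) × ( int )

[Ty [Pr [Pr [Base bool]] × [Base int]] → [Ty [Pr [Pr [Base ( [Ty [Pr [Base int]]] )]] × [Base ( [Ty [Pr [Base int]]] )]]]]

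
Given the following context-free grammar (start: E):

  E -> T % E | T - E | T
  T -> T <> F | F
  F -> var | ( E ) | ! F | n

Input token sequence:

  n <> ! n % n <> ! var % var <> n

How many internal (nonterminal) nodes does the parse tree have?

17

[E [T [T [F n]] <> [F ! [F n]]] % [E [T [T [F n]] <> [F ! [F var]]] % [E [T [T [F var]] <> [F n]]]]]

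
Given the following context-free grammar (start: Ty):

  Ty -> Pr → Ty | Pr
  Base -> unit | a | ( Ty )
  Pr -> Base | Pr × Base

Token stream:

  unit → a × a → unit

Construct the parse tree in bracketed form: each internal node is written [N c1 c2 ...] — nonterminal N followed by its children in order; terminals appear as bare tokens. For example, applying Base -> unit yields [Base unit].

[Ty [Pr [Base unit]] → [Ty [Pr [Pr [Base a]] × [Base a]] → [Ty [Pr [Base unit]]]]]

Ty
Pr → Ty
Base → Ty
unit → Ty
unit → Pr → Ty
unit → Pr × Base → Ty
unit → Base × Base → Ty
unit → a × Base → Ty
unit → a × a → Ty
unit → a × a → Pr
unit → a × a → Base
unit → a × a → unit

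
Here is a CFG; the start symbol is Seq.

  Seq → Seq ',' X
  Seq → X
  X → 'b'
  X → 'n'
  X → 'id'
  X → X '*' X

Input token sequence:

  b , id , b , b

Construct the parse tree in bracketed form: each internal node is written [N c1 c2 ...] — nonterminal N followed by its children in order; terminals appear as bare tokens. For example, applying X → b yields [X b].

Seq
Seq , X
Seq , X , X
Seq , X , X , X
X , X , X , X
b , X , X , X
b , id , X , X
b , id , b , X
b , id , b , b

[Seq [Seq [Seq [Seq [X b]] , [X id]] , [X b]] , [X b]]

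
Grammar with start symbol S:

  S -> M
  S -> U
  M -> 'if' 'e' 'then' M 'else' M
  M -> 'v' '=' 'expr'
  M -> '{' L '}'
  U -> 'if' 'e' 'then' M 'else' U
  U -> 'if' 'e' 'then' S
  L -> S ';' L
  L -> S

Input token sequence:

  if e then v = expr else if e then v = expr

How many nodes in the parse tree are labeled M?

[S [U if e then [M v = expr] else [U if e then [S [M v = expr]]]]]

2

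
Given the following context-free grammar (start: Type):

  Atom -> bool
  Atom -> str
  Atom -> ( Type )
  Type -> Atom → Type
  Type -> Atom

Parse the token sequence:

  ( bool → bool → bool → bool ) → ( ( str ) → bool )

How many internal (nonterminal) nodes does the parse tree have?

[Type [Atom ( [Type [Atom bool] → [Type [Atom bool] → [Type [Atom bool] → [Type [Atom bool]]]]] )] → [Type [Atom ( [Type [Atom ( [Type [Atom str]] )] → [Type [Atom bool]]] )]]]

18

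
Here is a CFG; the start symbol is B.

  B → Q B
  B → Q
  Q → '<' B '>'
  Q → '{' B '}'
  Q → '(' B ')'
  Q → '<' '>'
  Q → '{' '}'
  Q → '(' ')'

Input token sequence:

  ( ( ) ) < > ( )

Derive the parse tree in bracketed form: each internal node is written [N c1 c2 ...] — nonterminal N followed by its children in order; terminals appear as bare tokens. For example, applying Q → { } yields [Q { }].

[B [Q ( [B [Q ( )]] )] [B [Q < >] [B [Q ( )]]]]

B
Q B
( B ) B
( Q ) B
( ( ) ) B
( ( ) ) Q B
( ( ) ) < > B
( ( ) ) < > Q
( ( ) ) < > ( )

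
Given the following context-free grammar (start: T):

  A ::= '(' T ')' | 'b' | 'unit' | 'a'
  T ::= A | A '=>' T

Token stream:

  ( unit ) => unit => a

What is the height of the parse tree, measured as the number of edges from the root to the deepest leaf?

[T [A ( [T [A unit]] )] => [T [A unit] => [T [A a]]]]

4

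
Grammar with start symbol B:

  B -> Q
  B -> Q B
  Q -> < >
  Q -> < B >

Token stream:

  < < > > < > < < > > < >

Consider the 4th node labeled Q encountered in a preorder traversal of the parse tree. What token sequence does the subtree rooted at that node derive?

< < > >

[B [Q < [B [Q < >]] >] [B [Q < >] [B [Q < [B [Q < >]] >] [B [Q < >]]]]]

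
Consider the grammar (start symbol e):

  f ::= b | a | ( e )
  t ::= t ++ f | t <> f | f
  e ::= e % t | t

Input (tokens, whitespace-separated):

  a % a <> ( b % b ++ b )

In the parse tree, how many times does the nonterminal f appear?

[e [e [t [f a]]] % [t [t [f a]] <> [f ( [e [e [t [f b]]] % [t [t [f b]] ++ [f b]]] )]]]

6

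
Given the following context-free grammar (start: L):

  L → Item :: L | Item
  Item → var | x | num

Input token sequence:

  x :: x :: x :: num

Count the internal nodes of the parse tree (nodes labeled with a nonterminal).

8

[L [Item x] :: [L [Item x] :: [L [Item x] :: [L [Item num]]]]]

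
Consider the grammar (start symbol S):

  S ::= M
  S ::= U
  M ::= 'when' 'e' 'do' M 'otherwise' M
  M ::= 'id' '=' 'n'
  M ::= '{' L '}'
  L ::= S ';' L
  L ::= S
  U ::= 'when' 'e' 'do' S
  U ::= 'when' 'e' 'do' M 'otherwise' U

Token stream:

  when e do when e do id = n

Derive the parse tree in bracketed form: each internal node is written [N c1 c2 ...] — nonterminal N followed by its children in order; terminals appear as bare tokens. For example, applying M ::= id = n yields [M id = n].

[S [U when e do [S [U when e do [S [M id = n]]]]]]

S
U
when e do S
when e do U
when e do when e do S
when e do when e do M
when e do when e do id = n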